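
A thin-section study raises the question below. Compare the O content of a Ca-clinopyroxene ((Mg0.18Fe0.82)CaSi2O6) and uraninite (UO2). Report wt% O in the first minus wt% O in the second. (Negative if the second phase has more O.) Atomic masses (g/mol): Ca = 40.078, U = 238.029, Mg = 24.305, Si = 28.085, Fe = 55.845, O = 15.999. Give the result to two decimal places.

27.75 percentage points

M((Mg0.18Fe0.82)CaSi2O6) = 242.410 g/mol, so wt% O = 95.994/242.410 × 100 = 39.60%.
M(UO2) = 270.027 g/mol, so wt% O = 31.998/270.027 × 100 = 11.85%.
39.60 − 11.85 = 27.75 pp.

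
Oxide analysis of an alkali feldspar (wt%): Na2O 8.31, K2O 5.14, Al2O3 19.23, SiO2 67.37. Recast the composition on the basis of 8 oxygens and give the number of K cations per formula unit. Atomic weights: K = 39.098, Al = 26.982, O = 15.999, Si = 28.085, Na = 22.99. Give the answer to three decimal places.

0.291 K apfu

Na2O (M=61.979): mol = 0.13408; Na = 0.26816, O = 0.13408.
K2O (M=94.195): mol = 0.05457; K = 0.10914, O = 0.05457.
Al2O3 (M=101.961): mol = 0.18860; Al = 0.37720, O = 0.56580.
SiO2 (M=60.083): mol = 1.12128; Si = 1.12128, O = 2.24256.
ΣO = 2.99701; factor = 8/ΣO = 2.66933.
K apfu = 0.10914 × 2.66933 = 0.291.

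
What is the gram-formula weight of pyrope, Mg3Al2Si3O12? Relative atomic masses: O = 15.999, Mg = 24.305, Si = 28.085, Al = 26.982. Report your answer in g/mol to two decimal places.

403.12 g/mol

M = 3×24.305 + 2×26.982 + 3×28.085 + 12×15.999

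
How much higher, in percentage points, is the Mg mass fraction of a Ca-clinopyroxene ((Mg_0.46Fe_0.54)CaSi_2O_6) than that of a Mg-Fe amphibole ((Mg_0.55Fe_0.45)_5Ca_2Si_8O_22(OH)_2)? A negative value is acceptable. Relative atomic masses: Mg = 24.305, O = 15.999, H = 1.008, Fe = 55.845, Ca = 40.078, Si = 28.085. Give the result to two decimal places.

-2.78 percentage points

M((Mg_0.46Fe_0.54)CaSi_2O_6) = 233.579 g/mol, so wt% Mg = 11.180/233.579 × 100 = 4.79%.
M((Mg_0.55Fe_0.45)_5Ca_2Si_8O_22(OH)_2) = 883.318 g/mol, so wt% Mg = 66.839/883.318 × 100 = 7.57%.
4.79 − 7.57 = -2.78 pp.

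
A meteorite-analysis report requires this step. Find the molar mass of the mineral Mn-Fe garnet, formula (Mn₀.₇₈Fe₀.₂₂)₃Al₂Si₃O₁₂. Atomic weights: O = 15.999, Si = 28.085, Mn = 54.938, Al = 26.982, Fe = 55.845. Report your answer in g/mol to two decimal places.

495.62 g/mol

M = 2.34*54.938 + 0.66*55.845 + 2*26.982 + 3*28.085 + 12*15.999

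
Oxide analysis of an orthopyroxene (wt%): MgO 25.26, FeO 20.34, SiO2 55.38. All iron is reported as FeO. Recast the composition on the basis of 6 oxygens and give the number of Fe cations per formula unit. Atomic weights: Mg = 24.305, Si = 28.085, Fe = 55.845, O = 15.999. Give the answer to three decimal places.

0.617 Fe apfu

MgO (M=40.304): mol = 0.62674; Mg = 0.62674, O = 0.62674.
FeO (M=71.844): mol = 0.28311; Fe = 0.28311, O = 0.28311.
SiO2 (M=60.083): mol = 0.92172; Si = 0.92172, O = 1.84344.
ΣO = 2.75329; factor = 6/ΣO = 2.17921.
Fe apfu = 0.28311 × 2.17921 = 0.617.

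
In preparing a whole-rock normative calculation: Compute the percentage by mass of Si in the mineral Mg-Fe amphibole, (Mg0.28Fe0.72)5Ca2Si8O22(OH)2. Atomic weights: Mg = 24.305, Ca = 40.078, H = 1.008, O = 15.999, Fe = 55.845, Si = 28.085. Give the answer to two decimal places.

24.27 weight percent

M((Mg0.28Fe0.72)5Ca2Si8O22(OH)2) = 925.897 g/mol.
Si contributes 8 × 28.085 = 224.680 g per mole.
224.680/925.897 = 0.2427 → 24.27%.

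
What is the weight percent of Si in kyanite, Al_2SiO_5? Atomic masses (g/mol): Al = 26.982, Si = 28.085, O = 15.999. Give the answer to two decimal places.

17.33 weight percent

Formula mass = 2*26.982 + 1*28.085 + 5*15.999 = 162.044 g/mol, of which 28.085 g is Si.
So Si makes up 28.085/162.044 = 0.1733 of the mass, i.e. 17.33%.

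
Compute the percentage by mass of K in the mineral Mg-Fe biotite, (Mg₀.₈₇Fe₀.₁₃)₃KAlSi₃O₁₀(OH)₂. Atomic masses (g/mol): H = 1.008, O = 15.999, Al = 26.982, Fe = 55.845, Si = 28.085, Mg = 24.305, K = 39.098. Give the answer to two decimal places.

Formula mass = 2.61*24.305 + 0.39*55.845 + 1*39.098 + 1*26.982 + 3*28.085 + 12*15.999 + 2*1.008 = 429.555 g/mol, of which 39.098 g is K.
So K makes up 39.098/429.555 = 0.0910 of the mass, i.e. 9.10%.

9.10 weight percent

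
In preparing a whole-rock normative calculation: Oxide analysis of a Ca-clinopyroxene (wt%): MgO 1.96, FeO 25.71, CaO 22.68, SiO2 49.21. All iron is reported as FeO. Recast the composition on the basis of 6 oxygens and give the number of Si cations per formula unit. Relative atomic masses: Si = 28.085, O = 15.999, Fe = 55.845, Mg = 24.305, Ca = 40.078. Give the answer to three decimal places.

MgO (M=40.304): mol = 0.04863; Mg = 0.04863, O = 0.04863.
FeO (M=71.844): mol = 0.35786; Fe = 0.35786, O = 0.35786.
CaO (M=56.077): mol = 0.40444; Ca = 0.40444, O = 0.40444.
SiO2 (M=60.083): mol = 0.81903; Si = 0.81903, O = 1.63806.
ΣO = 2.44899; factor = 6/ΣO = 2.44999.
Si apfu = 0.81903 × 2.44999 = 2.007.

2.007 Si apfu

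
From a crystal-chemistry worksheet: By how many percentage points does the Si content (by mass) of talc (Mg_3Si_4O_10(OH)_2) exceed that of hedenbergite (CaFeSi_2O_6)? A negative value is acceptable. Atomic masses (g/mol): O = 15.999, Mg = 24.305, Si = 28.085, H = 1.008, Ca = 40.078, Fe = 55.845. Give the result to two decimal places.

Si in Mg_3Si_4O_10(OH)_2: molar mass 379.259 g/mol; 4×28.085 = 112.340 g → 29.62 wt%.
Si in CaFeSi_2O_6: molar mass 248.087 g/mol; 2×28.085 = 56.170 g → 22.64 wt%.
Difference = 29.62 − 22.64 = 6.98 percentage points.

6.98 percentage points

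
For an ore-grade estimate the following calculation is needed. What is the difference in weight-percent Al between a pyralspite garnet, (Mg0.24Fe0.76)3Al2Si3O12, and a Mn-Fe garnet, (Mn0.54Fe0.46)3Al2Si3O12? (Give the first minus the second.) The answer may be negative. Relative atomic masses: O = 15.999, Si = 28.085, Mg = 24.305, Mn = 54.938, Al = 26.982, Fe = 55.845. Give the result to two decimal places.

M((Mg0.24Fe0.76)3Al2Si3O12) = 475.033 g/mol, so wt% Al = 53.964/475.033 × 100 = 11.36%.
M((Mn0.54Fe0.46)3Al2Si3O12) = 496.273 g/mol, so wt% Al = 53.964/496.273 × 100 = 10.87%.
11.36 − 10.87 = 0.49 pp.

0.49 percentage points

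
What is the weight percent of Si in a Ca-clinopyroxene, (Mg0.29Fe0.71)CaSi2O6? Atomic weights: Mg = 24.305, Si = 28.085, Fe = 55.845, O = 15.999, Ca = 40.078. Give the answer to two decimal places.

23.51 wt%

Molar mass of (Mg0.29Fe0.71)CaSi2O6: 0.29×24.305 + 0.71×55.845 + 1×40.078 + 2×28.085 + 6×15.999 = 238.940 g/mol.
Mass of Si per formula unit: 2 × 28.085 = 56.170 g.
Weight fraction Si = 56.170 / 238.940 = 0.2351.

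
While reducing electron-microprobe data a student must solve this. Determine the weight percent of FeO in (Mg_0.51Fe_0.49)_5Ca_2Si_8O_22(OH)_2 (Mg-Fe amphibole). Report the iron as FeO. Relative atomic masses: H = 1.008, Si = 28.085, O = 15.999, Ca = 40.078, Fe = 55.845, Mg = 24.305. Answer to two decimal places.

Formula mass = 889.626 g/mol.
2.45 Fe → 2.4500 mol FeO per formula unit; M(FeO) = 71.844, so FeO mass = 176.018 g.
176.018/889.626 × 100 = 19.79 wt%.

19.79 wt%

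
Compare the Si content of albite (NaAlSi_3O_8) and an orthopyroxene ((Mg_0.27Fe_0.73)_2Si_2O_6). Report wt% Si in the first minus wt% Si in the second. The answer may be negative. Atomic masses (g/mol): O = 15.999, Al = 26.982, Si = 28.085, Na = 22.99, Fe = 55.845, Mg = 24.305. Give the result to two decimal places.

9.37 percentage points

Si in NaAlSi_3O_8: molar mass 262.219 g/mol; 3×28.085 = 84.255 g → 32.13 wt%.
Si in (Mg_0.27Fe_0.73)_2Si_2O_6: molar mass 246.822 g/mol; 2×28.085 = 56.170 g → 22.76 wt%.
Difference = 32.13 − 22.76 = 9.37 percentage points.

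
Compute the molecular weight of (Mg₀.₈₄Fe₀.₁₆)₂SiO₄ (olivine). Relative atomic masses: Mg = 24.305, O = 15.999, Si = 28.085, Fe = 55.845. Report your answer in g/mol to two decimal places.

150.78 g/mol

The formula mass is the sum 1.68·24.305 + 0.32·55.845 + 1·28.085 + 4·15.999.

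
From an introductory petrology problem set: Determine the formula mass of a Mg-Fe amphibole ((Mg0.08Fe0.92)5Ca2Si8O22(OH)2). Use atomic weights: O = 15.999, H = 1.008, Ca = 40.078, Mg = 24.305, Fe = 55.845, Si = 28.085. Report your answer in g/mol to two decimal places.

957.44 g/mol

Mg: 0.40 × 24.305 = 9.7220
Fe: 4.60 × 55.845 = 256.8870
Ca: 2 × 40.078 = 80.1560
Si: 8 × 28.085 = 224.6800
O: 24 × 15.999 = 383.9760
H: 2 × 1.008 = 2.0160
Summing the contributions gives the formula mass.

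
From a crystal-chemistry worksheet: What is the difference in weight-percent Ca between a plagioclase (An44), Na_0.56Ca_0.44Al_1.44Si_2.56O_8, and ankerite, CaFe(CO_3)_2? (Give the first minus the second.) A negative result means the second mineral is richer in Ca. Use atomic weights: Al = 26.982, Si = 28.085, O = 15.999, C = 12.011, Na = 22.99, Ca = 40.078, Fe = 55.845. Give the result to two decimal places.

Ca in Na_0.56Ca_0.44Al_1.44Si_2.56O_8: molar mass 269.252 g/mol; 0.44×40.078 = 17.634 g → 6.55 wt%.
Ca in CaFe(CO_3)_2: molar mass 215.939 g/mol; 1×40.078 = 40.078 g → 18.56 wt%.
Difference = 6.55 − 18.56 = -12.01 percentage points.

-12.01 percentage points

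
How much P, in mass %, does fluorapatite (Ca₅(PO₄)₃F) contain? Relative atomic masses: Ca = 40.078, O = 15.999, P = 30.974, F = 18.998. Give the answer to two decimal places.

18.43 mass %

Molar mass of Ca₅(PO₄)₃F: 5×40.078 + 3×30.974 + 12×15.999 + 1×18.998 = 504.298 g/mol.
Mass of P per formula unit: 3 × 30.974 = 92.922 g.
Weight fraction P = 92.922 / 504.298 = 0.1843.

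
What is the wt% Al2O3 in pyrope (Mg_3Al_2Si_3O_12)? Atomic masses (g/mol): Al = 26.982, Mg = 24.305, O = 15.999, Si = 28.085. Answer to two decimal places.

25.29 wt%

Formula mass = 403.122 g/mol.
2 Al → 1.0000 mol Al2O3 per formula unit; M(Al2O3) = 101.961, so Al2O3 mass = 101.961 g.
101.961/403.122 × 100 = 25.29 wt%.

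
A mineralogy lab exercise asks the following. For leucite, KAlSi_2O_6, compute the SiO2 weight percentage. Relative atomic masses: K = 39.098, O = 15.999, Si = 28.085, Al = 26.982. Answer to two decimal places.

55.06 wt%

Molar mass of KAlSi_2O_6 = 1·39.098 + 1·26.982 + 2·28.085 + 6·15.999 = 218.244 g/mol.
Each formula unit contains 2 Si, equivalent to 2/1 = 2.0000 mol SiO2.
M(SiO2) = 1×28.085 + 2×15.999 = 60.083 g/mol.
Mass of SiO2 per formula unit = 2.0000 × 60.083 = 120.166 g.
SiO2 wt% = 120.166 / 218.244 × 100 = 55.06%.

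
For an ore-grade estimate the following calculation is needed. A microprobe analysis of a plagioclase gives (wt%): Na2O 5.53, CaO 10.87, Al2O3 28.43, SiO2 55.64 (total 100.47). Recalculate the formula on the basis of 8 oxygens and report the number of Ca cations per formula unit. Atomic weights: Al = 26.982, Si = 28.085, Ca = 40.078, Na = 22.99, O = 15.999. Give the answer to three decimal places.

0.522 Ca apfu

Na2O: 5.53/61.979 = 0.08922 mol → 0.17844 mol Na, 0.08922 mol O.
CaO: 10.87/56.077 = 0.19384 mol → 0.19384 mol Ca, 0.19384 mol O.
Al2O3: 28.43/101.961 = 0.27883 mol → 0.55766 mol Al, 0.83649 mol O.
SiO2: 55.64/60.083 = 0.92605 mol → 0.92605 mol Si, 1.85210 mol O.
Total oxygen = 2.97165 mol. Normalization factor = 8/2.97165 = 2.69211.
Ca per 8 O = 0.19384 × 2.69211 = 0.522.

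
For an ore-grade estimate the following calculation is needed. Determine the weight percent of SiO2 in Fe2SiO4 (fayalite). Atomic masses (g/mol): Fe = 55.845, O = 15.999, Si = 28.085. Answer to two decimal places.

29.49 wt%

M(Fe2SiO4) = 203.771 g/mol; M(SiO2) = 60.083 g/mol.
Moles SiO2 per formula unit = 1 Si ÷ 1 = 1.0000.
SiO2 fraction = (1.0000 × 60.083) / 203.771 = 60.083/203.771 = 0.2949.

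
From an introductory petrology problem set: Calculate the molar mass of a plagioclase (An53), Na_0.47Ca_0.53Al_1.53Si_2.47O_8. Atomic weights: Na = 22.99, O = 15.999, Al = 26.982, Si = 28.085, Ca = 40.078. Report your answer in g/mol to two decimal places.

The formula mass is the sum 0.47*22.99 + 0.53*40.078 + 1.53*26.982 + 2.47*28.085 + 8*15.999.

270.69 g/mol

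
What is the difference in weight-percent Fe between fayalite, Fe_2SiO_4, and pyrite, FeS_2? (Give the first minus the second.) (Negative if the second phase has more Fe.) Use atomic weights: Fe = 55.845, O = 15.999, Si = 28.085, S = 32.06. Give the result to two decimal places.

8.26 percentage points

M(Fe_2SiO_4) = 203.771 g/mol, so wt% Fe = 111.690/203.771 × 100 = 54.81%.
M(FeS_2) = 119.965 g/mol, so wt% Fe = 55.845/119.965 × 100 = 46.55%.
54.81 − 46.55 = 8.26 pp.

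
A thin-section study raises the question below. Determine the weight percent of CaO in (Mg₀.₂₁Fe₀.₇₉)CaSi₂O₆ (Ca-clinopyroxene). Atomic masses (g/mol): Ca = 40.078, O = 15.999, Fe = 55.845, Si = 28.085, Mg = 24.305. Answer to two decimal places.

Formula mass = 241.464 g/mol.
1 Ca → 1.0000 mol CaO per formula unit; M(CaO) = 56.077, so CaO mass = 56.077 g.
56.077/241.464 × 100 = 23.22 wt%.

23.22 wt%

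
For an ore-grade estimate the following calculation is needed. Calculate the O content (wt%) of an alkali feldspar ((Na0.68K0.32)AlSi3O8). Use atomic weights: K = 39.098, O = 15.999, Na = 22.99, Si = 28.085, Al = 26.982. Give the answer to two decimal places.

47.87 wt%

Molar mass of (Na0.68K0.32)AlSi3O8: 0.68*22.99 + 0.32*39.098 + 1*26.982 + 3*28.085 + 8*15.999 = 267.374 g/mol.
Mass of O per formula unit: 8 × 15.999 = 127.992 g.
Weight fraction O = 127.992 / 267.374 = 0.4787.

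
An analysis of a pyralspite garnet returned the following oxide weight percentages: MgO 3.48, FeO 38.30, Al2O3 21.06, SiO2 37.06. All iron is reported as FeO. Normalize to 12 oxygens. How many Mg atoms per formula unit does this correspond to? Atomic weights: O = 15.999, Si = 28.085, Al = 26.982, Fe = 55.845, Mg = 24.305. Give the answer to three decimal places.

0.419 Mg apfu

MgO (M=40.304): mol = 0.08634; Mg = 0.08634, O = 0.08634.
FeO (M=71.844): mol = 0.53310; Fe = 0.53310, O = 0.53310.
Al2O3 (M=101.961): mol = 0.20655; Al = 0.41310, O = 0.61965.
SiO2 (M=60.083): mol = 0.61681; Si = 0.61681, O = 1.23362.
ΣO = 2.47271; factor = 12/ΣO = 4.85298.
Mg apfu = 0.08634 × 4.85298 = 0.419.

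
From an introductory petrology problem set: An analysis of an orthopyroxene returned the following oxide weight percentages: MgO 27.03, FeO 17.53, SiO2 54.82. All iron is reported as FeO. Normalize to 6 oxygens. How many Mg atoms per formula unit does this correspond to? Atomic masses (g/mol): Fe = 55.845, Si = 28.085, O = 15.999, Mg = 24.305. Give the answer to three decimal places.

MgO: 27.03/40.304 = 0.67065 mol → 0.67065 mol Mg, 0.67065 mol O.
FeO: 17.53/71.844 = 0.24400 mol → 0.24400 mol Fe, 0.24400 mol O.
SiO2: 54.82/60.083 = 0.91240 mol → 0.91240 mol Si, 1.82480 mol O.
Total oxygen = 2.73945 mol. Normalization factor = 6/2.73945 = 2.19022.
Mg per 6 O = 0.67065 × 2.19022 = 1.469.

1.469 Mg apfu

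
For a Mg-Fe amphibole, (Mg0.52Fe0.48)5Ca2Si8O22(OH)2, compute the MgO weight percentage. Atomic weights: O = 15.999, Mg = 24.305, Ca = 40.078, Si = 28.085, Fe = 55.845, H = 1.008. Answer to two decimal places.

11.80 wt%

Molar mass of (Mg0.52Fe0.48)5Ca2Si8O22(OH)2 = 2.60*24.305 + 2.40*55.845 + 2*40.078 + 8*28.085 + 24*15.999 + 2*1.008 = 888.049 g/mol.
Each formula unit contains 2.60 Mg, equivalent to 2.60/1 = 2.6000 mol MgO.
M(MgO) = 1×24.305 + 1×15.999 = 40.304 g/mol.
Mass of MgO per formula unit = 2.6000 × 40.304 = 104.790 g.
MgO wt% = 104.790 / 888.049 × 100 = 11.80%.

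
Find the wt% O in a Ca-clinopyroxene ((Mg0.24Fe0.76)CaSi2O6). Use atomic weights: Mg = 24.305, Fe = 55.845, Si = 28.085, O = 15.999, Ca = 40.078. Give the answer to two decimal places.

39.91 wt%

Formula mass = 0.24×24.305 + 0.76×55.845 + 1×40.078 + 2×28.085 + 6×15.999 = 240.517 g/mol, of which 95.994 g is O.
So O makes up 95.994/240.517 = 0.3991 of the mass, i.e. 39.91%.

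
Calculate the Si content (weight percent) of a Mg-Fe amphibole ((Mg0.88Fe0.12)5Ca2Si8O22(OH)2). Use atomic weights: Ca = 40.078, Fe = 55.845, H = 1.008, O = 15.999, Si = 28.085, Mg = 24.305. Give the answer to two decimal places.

M((Mg0.88Fe0.12)5Ca2Si8O22(OH)2) = 831.277 g/mol.
Si contributes 8 × 28.085 = 224.680 g per mole.
224.680/831.277 = 0.2703 → 27.03%.

27.03 weight percent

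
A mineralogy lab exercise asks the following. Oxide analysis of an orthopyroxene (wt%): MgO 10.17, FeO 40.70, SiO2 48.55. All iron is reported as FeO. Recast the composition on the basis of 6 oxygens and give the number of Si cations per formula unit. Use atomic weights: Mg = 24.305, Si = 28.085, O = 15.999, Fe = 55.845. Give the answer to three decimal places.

10.17 wt% MgO ÷ 40.304 g/mol = 0.25233 mol, giving 0.25233 Mg and 0.25233 O.
40.70 wt% FeO ÷ 71.844 g/mol = 0.56651 mol, giving 0.56651 Fe and 0.56651 O.
48.55 wt% SiO2 ÷ 60.083 g/mol = 0.80805 mol, giving 0.80805 Si and 1.61610 O.
Oxygen sums to 2.43494; scaling by 6/2.43494 = 2.46413 puts the formula on 6 O.
Si: 0.80805 × 2.46413 = 1.991 atoms per formula unit.

1.991 Si apfu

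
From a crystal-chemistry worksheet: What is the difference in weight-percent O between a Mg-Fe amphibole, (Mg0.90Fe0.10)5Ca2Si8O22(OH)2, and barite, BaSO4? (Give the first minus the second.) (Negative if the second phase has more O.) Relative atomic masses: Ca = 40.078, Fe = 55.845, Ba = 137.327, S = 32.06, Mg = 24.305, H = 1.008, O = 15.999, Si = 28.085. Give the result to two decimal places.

O in (Mg0.90Fe0.10)5Ca2Si8O22(OH)2: molar mass 828.123 g/mol; 24×15.999 = 383.976 g → 46.37 wt%.
O in BaSO4: molar mass 233.383 g/mol; 4×15.999 = 63.996 g → 27.42 wt%.
Difference = 46.37 − 27.42 = 18.95 percentage points.

18.95 percentage points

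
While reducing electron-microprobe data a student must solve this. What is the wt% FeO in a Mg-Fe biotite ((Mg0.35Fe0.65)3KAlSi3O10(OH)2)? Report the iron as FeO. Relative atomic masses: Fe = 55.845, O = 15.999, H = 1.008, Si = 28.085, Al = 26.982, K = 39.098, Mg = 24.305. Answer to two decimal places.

Molar mass of (Mg0.35Fe0.65)3KAlSi3O10(OH)2 = 1.05*24.305 + 1.95*55.845 + 1*39.098 + 1*26.982 + 3*28.085 + 12*15.999 + 2*1.008 = 478.757 g/mol.
Each formula unit contains 1.95 Fe, equivalent to 1.95/1 = 1.9500 mol FeO.
M(FeO) = 1×55.845 + 1×15.999 = 71.844 g/mol.
Mass of FeO per formula unit = 1.9500 × 71.844 = 140.096 g.
FeO wt% = 140.096 / 478.757 × 100 = 29.26%.

29.26 wt%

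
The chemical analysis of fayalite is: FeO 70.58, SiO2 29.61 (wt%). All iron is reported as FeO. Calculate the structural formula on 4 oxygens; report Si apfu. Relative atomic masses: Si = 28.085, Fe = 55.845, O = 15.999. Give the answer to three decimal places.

1.002 Si apfu

70.58 wt% FeO ÷ 71.844 g/mol = 0.98241 mol, giving 0.98241 Fe and 0.98241 O.
29.61 wt% SiO2 ÷ 60.083 g/mol = 0.49282 mol, giving 0.49282 Si and 0.98564 O.
Oxygen sums to 1.96805; scaling by 4/1.96805 = 2.03247 puts the formula on 4 O.
Si: 0.49282 × 2.03247 = 1.002 atoms per formula unit.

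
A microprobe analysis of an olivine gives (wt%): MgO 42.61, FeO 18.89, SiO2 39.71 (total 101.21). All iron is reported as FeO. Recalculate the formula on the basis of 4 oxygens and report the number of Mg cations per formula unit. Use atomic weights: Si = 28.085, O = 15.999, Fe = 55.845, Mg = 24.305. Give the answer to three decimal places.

42.61 wt% MgO ÷ 40.304 g/mol = 1.05722 mol, giving 1.05722 Mg and 1.05722 O.
18.89 wt% FeO ÷ 71.844 g/mol = 0.26293 mol, giving 0.26293 Fe and 0.26293 O.
39.71 wt% SiO2 ÷ 60.083 g/mol = 0.66092 mol, giving 0.66092 Si and 1.32184 O.
Oxygen sums to 2.64199; scaling by 4/2.64199 = 1.51401 puts the formula on 4 O.
Mg: 1.05722 × 1.51401 = 1.601 atoms per formula unit.

1.601 Mg apfu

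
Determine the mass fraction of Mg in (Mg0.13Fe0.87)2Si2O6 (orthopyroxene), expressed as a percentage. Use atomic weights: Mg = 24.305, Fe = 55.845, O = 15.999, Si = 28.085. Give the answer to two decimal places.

Molar mass of (Mg0.13Fe0.87)2Si2O6: 0.26*24.305 + 1.74*55.845 + 2*28.085 + 6*15.999 = 255.654 g/mol.
Mass of Mg per formula unit: 0.26 × 24.305 = 6.319 g.
Weight fraction Mg = 6.319 / 255.654 = 0.0247.

2.47 weight percent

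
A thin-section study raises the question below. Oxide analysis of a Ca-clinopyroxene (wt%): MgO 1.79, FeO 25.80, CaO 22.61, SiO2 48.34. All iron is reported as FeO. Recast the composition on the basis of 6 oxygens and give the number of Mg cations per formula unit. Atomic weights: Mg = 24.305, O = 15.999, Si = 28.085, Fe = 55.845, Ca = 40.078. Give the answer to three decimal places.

0.110 Mg apfu

1.79 wt% MgO ÷ 40.304 g/mol = 0.04441 mol, giving 0.04441 Mg and 0.04441 O.
25.80 wt% FeO ÷ 71.844 g/mol = 0.35911 mol, giving 0.35911 Fe and 0.35911 O.
22.61 wt% CaO ÷ 56.077 g/mol = 0.40320 mol, giving 0.40320 Ca and 0.40320 O.
48.34 wt% SiO2 ÷ 60.083 g/mol = 0.80455 mol, giving 0.80455 Si and 1.60910 O.
Oxygen sums to 2.41582; scaling by 6/2.41582 = 2.48363 puts the formula on 6 O.
Mg: 0.04441 × 2.48363 = 0.110 atoms per formula unit.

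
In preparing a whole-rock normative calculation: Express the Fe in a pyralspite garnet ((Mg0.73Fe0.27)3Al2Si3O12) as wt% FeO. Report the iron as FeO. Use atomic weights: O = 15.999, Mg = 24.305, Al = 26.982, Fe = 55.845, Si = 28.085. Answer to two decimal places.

13.58 wt%

Molar mass of (Mg0.73Fe0.27)3Al2Si3O12 = 2.19·24.305 + 0.81·55.845 + 2·26.982 + 3·28.085 + 12·15.999 = 428.669 g/mol.
Each formula unit contains 0.81 Fe, equivalent to 0.81/1 = 0.8100 mol FeO.
M(FeO) = 1×55.845 + 1×15.999 = 71.844 g/mol.
Mass of FeO per formula unit = 0.8100 × 71.844 = 58.194 g.
FeO wt% = 58.194 / 428.669 × 100 = 13.58%.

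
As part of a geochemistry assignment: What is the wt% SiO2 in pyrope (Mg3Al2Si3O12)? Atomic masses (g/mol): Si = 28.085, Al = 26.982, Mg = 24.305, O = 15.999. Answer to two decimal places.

44.71 wt%

M(Mg3Al2Si3O12) = 403.122 g/mol; M(SiO2) = 60.083 g/mol.
Moles SiO2 per formula unit = 3 Si ÷ 1 = 3.0000.
SiO2 fraction = (3.0000 × 60.083) / 403.122 = 180.249/403.122 = 0.4471.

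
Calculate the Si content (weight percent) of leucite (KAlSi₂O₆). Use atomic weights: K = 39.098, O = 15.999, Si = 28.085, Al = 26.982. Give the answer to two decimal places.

Formula mass = 1·39.098 + 1·26.982 + 2·28.085 + 6·15.999 = 218.244 g/mol, of which 56.170 g is Si.
So Si makes up 56.170/218.244 = 0.2574 of the mass, i.e. 25.74%.

25.74 weight percent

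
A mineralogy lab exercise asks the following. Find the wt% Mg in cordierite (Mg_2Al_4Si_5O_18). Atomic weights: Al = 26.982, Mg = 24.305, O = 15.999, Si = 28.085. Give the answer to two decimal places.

Formula mass = 2·24.305 + 4·26.982 + 5·28.085 + 18·15.999 = 584.945 g/mol, of which 48.610 g is Mg.
So Mg makes up 48.610/584.945 = 0.0831 of the mass, i.e. 8.31%.

8.31 wt%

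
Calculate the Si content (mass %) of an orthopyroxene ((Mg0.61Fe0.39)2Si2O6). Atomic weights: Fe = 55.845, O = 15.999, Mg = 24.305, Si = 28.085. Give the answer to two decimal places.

M((Mg0.61Fe0.39)2Si2O6) = 225.375 g/mol.
Si contributes 2 × 28.085 = 56.170 g per mole.
56.170/225.375 = 0.2492 → 24.92%.

24.92 mass %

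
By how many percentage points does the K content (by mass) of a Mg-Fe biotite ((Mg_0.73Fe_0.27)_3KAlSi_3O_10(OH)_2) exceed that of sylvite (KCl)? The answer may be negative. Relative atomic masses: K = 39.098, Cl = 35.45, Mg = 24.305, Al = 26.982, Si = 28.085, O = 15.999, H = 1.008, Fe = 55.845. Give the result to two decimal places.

M((Mg_0.73Fe_0.27)_3KAlSi_3O_10(OH)_2) = 442.801 g/mol, so wt% K = 39.098/442.801 × 100 = 8.83%.
M(KCl) = 74.548 g/mol, so wt% K = 39.098/74.548 × 100 = 52.45%.
8.83 − 52.45 = -43.62 pp.

-43.62 percentage points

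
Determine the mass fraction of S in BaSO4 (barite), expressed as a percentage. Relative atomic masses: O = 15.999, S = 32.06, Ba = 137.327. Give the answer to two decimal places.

13.74 wt%

M(BaSO4) = 233.383 g/mol.
S contributes 1 × 32.06 = 32.060 g per mole.
32.060/233.383 = 0.1374 → 13.74%.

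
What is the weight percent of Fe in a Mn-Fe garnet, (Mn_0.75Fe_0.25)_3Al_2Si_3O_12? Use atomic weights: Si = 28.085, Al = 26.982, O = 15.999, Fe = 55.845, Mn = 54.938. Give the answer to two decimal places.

8.45 weight percent

Formula mass = 2.25×54.938 + 0.75×55.845 + 2×26.982 + 3×28.085 + 12×15.999 = 495.701 g/mol, of which 41.884 g is Fe.
So Fe makes up 41.884/495.701 = 0.0845 of the mass, i.e. 8.45%.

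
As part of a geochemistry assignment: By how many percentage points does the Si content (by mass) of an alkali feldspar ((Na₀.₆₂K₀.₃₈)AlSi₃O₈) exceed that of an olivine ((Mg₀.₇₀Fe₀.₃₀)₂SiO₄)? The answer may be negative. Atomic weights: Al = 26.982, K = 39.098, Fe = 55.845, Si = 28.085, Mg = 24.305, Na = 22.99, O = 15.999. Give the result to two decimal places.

First mineral: 84.255 g Si in 268.340 g formula = 31.40 wt% Si.
Second mineral: 28.085 g Si in 159.615 g formula = 17.60 wt% Si.
31.40% − 17.60% gives a difference of 13.80 percentage points.

13.80 percentage points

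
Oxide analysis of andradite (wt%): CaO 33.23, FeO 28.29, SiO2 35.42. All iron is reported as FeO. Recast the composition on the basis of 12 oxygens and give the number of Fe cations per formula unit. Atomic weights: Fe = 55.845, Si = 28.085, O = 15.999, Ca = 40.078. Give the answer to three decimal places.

2.182 Fe apfu

CaO: 33.23/56.077 = 0.59258 mol → 0.59258 mol Ca, 0.59258 mol O.
FeO: 28.29/71.844 = 0.39377 mol → 0.39377 mol Fe, 0.39377 mol O.
SiO2: 35.42/60.083 = 0.58952 mol → 0.58952 mol Si, 1.17904 mol O.
Total oxygen = 2.16539 mol. Normalization factor = 12/2.16539 = 5.54173.
Fe per 12 O = 0.39377 × 5.54173 = 2.182.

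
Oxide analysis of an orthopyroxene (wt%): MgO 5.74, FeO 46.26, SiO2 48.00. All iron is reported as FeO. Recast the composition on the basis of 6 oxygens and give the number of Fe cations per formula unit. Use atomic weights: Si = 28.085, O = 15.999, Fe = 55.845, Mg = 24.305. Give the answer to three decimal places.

MgO: 5.74/40.304 = 0.14242 mol → 0.14242 mol Mg, 0.14242 mol O.
FeO: 46.26/71.844 = 0.64390 mol → 0.64390 mol Fe, 0.64390 mol O.
SiO2: 48.00/60.083 = 0.79889 mol → 0.79889 mol Si, 1.59778 mol O.
Total oxygen = 2.38410 mol. Normalization factor = 6/2.38410 = 2.51667.
Fe per 6 O = 0.64390 × 2.51667 = 1.620.

1.620 Fe apfu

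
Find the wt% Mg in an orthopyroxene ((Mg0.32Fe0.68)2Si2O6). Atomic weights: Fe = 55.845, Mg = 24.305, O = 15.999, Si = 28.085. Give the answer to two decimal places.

M((Mg0.32Fe0.68)2Si2O6) = 243.668 g/mol.
Mg contributes 0.64 × 24.305 = 15.555 g per mole.
15.555/243.668 = 0.0638 → 6.38%.

6.38 weight percent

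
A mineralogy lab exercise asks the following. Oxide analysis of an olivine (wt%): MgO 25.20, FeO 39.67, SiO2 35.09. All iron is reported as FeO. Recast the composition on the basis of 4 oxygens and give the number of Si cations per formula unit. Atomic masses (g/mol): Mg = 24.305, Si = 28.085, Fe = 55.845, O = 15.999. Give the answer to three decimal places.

MgO: 25.20/40.304 = 0.62525 mol → 0.62525 mol Mg, 0.62525 mol O.
FeO: 39.67/71.844 = 0.55217 mol → 0.55217 mol Fe, 0.55217 mol O.
SiO2: 35.09/60.083 = 0.58403 mol → 0.58403 mol Si, 1.16806 mol O.
Total oxygen = 2.34548 mol. Normalization factor = 4/2.34548 = 1.70541.
Si per 4 O = 0.58403 × 1.70541 = 0.996.

0.996 Si apfu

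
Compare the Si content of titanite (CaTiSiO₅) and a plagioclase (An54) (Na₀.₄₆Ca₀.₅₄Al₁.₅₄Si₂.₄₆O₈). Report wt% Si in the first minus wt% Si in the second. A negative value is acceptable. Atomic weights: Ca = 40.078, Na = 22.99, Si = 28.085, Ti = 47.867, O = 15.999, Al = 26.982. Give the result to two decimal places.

-11.18 percentage points

Si in CaTiSiO₅: molar mass 196.025 g/mol; 1×28.085 = 28.085 g → 14.33 wt%.
Si in Na₀.₄₆Ca₀.₅₄Al₁.₅₄Si₂.₄₆O₈: molar mass 270.851 g/mol; 2.46×28.085 = 69.089 g → 25.51 wt%.
Difference = 14.33 − 25.51 = -11.18 percentage points.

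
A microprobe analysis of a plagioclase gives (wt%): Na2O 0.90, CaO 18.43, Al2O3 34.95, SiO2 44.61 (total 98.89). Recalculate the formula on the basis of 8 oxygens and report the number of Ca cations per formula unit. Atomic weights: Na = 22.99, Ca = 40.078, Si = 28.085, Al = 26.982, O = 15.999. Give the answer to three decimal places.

Na2O: 0.90/61.979 = 0.01452 mol → 0.02904 mol Na, 0.01452 mol O.
CaO: 18.43/56.077 = 0.32866 mol → 0.32866 mol Ca, 0.32866 mol O.
Al2O3: 34.95/101.961 = 0.34278 mol → 0.68556 mol Al, 1.02834 mol O.
SiO2: 44.61/60.083 = 0.74247 mol → 0.74247 mol Si, 1.48494 mol O.
Total oxygen = 2.85646 mol. Normalization factor = 8/2.85646 = 2.80067.
Ca per 8 O = 0.32866 × 2.80067 = 0.920.

0.920 Ca apfu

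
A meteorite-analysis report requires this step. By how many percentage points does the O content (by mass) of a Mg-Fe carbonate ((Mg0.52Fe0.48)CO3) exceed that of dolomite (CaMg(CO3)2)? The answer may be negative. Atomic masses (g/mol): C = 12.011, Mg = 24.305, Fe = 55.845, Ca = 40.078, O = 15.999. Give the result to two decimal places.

O in (Mg0.52Fe0.48)CO3: molar mass 99.452 g/mol; 3×15.999 = 47.997 g → 48.26 wt%.
O in CaMg(CO3)2: molar mass 184.399 g/mol; 6×15.999 = 95.994 g → 52.06 wt%.
Difference = 48.26 − 52.06 = -3.80 percentage points.

-3.80 percentage points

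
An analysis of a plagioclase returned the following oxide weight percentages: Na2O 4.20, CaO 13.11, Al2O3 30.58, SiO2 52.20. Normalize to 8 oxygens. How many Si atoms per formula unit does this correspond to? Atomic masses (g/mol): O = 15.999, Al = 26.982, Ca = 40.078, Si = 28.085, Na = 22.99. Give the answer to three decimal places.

4.20 wt% Na2O ÷ 61.979 g/mol = 0.06776 mol, giving 0.13552 Na and 0.06776 O.
13.11 wt% CaO ÷ 56.077 g/mol = 0.23379 mol, giving 0.23379 Ca and 0.23379 O.
30.58 wt% Al2O3 ÷ 101.961 g/mol = 0.29992 mol, giving 0.59984 Al and 0.89976 O.
52.20 wt% SiO2 ÷ 60.083 g/mol = 0.86880 mol, giving 0.86880 Si and 1.73760 O.
Oxygen sums to 2.93891; scaling by 8/2.93891 = 2.72210 puts the formula on 8 O.
Si: 0.86880 × 2.72210 = 2.365 atoms per formula unit.

2.365 Si apfu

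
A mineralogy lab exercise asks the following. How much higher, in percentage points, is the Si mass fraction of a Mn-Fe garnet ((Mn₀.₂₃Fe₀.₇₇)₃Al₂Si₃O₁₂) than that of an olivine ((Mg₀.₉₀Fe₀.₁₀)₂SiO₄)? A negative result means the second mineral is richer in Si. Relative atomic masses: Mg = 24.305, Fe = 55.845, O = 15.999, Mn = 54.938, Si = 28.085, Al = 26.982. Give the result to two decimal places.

-2.16 percentage points

M((Mn₀.₂₃Fe₀.₇₇)₃Al₂Si₃O₁₂) = 497.116 g/mol, so wt% Si = 84.255/497.116 × 100 = 16.95%.
M((Mg₀.₉₀Fe₀.₁₀)₂SiO₄) = 146.999 g/mol, so wt% Si = 28.085/146.999 × 100 = 19.11%.
16.95 − 19.11 = -2.16 pp.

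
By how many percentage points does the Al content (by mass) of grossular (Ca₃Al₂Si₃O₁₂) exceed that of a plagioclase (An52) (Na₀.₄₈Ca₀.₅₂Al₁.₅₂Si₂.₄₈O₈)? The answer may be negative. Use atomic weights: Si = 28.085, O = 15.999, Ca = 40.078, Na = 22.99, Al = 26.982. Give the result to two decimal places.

-3.18 percentage points

M(Ca₃Al₂Si₃O₁₂) = 450.441 g/mol, so wt% Al = 53.964/450.441 × 100 = 11.98%.
M(Na₀.₄₈Ca₀.₅₂Al₁.₅₂Si₂.₄₈O₈) = 270.531 g/mol, so wt% Al = 41.013/270.531 × 100 = 15.16%.
11.98 − 15.16 = -3.18 pp.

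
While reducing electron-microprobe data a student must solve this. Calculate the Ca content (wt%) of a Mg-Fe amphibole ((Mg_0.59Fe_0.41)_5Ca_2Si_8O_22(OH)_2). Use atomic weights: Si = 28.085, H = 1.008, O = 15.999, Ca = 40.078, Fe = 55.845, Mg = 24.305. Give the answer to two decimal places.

M((Mg_0.59Fe_0.41)_5Ca_2Si_8O_22(OH)_2) = 877.010 g/mol.
Ca contributes 2 × 40.078 = 80.156 g per mole.
80.156/877.010 = 0.0914 → 9.14%.

9.14 wt%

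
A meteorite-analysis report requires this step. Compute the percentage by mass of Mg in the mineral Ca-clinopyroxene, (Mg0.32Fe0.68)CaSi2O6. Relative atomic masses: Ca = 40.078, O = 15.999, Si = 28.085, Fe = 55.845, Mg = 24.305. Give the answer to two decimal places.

3.27 weight percent

Formula mass = 0.32·24.305 + 0.68·55.845 + 1·40.078 + 2·28.085 + 6·15.999 = 237.994 g/mol, of which 7.778 g is Mg.
So Mg makes up 7.778/237.994 = 0.0327 of the mass, i.e. 3.27%.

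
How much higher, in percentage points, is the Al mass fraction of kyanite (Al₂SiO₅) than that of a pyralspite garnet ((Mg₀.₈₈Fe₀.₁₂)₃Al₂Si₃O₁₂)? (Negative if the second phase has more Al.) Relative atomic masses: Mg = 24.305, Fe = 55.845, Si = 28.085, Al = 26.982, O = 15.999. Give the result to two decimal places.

Al in Al₂SiO₅: molar mass 162.044 g/mol; 2×26.982 = 53.964 g → 33.30 wt%.
Al in (Mg₀.₈₈Fe₀.₁₂)₃Al₂Si₃O₁₂: molar mass 414.476 g/mol; 2×26.982 = 53.964 g → 13.02 wt%.
Difference = 33.30 − 13.02 = 20.28 percentage points.

20.28 percentage points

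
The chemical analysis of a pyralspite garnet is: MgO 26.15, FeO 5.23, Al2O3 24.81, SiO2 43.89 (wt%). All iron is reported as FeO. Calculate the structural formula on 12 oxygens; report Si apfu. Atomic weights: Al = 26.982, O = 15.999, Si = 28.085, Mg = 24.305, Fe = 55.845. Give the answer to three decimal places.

MgO (M=40.304): mol = 0.64882; Mg = 0.64882, O = 0.64882.
FeO (M=71.844): mol = 0.07280; Fe = 0.07280, O = 0.07280.
Al2O3 (M=101.961): mol = 0.24333; Al = 0.48666, O = 0.72999.
SiO2 (M=60.083): mol = 0.73049; Si = 0.73049, O = 1.46098.
ΣO = 2.91259; factor = 12/ΣO = 4.12004.
Si apfu = 0.73049 × 4.12004 = 3.010.

3.010 Si apfu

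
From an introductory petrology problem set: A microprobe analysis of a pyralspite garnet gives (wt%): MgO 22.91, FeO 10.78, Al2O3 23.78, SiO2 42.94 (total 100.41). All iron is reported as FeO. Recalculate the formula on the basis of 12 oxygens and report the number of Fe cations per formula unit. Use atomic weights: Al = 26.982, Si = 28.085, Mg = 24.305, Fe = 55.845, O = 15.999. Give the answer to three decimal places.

MgO: 22.91/40.304 = 0.56843 mol → 0.56843 mol Mg, 0.56843 mol O.
FeO: 10.78/71.844 = 0.15005 mol → 0.15005 mol Fe, 0.15005 mol O.
Al2O3: 23.78/101.961 = 0.23323 mol → 0.46646 mol Al, 0.69969 mol O.
SiO2: 42.94/60.083 = 0.71468 mol → 0.71468 mol Si, 1.42936 mol O.
Total oxygen = 2.84753 mol. Normalization factor = 12/2.84753 = 4.21418.
Fe per 12 O = 0.15005 × 4.21418 = 0.632.

0.632 Fe apfu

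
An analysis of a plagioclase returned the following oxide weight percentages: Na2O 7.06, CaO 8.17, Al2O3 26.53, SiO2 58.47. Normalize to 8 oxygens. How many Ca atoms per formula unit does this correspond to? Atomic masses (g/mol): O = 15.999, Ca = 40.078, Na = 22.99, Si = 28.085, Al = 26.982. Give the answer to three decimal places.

Na2O (M=61.979): mol = 0.11391; Na = 0.22782, O = 0.11391.
CaO (M=56.077): mol = 0.14569; Ca = 0.14569, O = 0.14569.
Al2O3 (M=101.961): mol = 0.26020; Al = 0.52040, O = 0.78060.
SiO2 (M=60.083): mol = 0.97315; Si = 0.97315, O = 1.94630.
ΣO = 2.98650; factor = 8/ΣO = 2.67872.
Ca apfu = 0.14569 × 2.67872 = 0.390.

0.390 Ca apfu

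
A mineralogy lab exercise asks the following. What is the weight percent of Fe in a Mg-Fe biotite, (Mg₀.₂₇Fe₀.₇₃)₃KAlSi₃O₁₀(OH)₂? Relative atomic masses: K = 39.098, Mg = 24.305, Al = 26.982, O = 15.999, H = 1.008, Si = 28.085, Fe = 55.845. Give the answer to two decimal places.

25.15 wt%

Formula mass = 0.81×24.305 + 2.19×55.845 + 1×39.098 + 1×26.982 + 3×28.085 + 12×15.999 + 2×1.008 = 486.327 g/mol, of which 122.301 g is Fe.
So Fe makes up 122.301/486.327 = 0.2515 of the mass, i.e. 25.15%.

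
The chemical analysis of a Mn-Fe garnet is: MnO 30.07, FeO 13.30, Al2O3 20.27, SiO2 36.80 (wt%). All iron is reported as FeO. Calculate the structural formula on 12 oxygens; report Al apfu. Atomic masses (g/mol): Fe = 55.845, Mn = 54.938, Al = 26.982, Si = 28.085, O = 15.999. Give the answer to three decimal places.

30.07 wt% MnO ÷ 70.937 g/mol = 0.42390 mol, giving 0.42390 Mn and 0.42390 O.
13.30 wt% FeO ÷ 71.844 g/mol = 0.18512 mol, giving 0.18512 Fe and 0.18512 O.
20.27 wt% Al2O3 ÷ 101.961 g/mol = 0.19880 mol, giving 0.39760 Al and 0.59640 O.
36.80 wt% SiO2 ÷ 60.083 g/mol = 0.61249 mol, giving 0.61249 Si and 1.22498 O.
Oxygen sums to 2.43040; scaling by 12/2.43040 = 4.93746 puts the formula on 12 O.
Al: 0.39760 × 4.93746 = 1.963 atoms per formula unit.

1.963 Al apfu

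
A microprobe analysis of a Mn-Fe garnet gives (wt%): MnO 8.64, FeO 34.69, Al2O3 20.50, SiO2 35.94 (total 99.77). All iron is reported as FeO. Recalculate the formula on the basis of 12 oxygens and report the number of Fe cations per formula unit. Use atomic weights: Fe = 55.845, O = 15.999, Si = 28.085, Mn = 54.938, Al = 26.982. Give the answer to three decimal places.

2.410 Fe apfu

MnO: 8.64/70.937 = 0.12180 mol → 0.12180 mol Mn, 0.12180 mol O.
FeO: 34.69/71.844 = 0.48285 mol → 0.48285 mol Fe, 0.48285 mol O.
Al2O3: 20.50/101.961 = 0.20106 mol → 0.40212 mol Al, 0.60318 mol O.
SiO2: 35.94/60.083 = 0.59817 mol → 0.59817 mol Si, 1.19634 mol O.
Total oxygen = 2.40417 mol. Normalization factor = 12/2.40417 = 4.99133.
Fe per 12 O = 0.48285 × 4.99133 = 2.410.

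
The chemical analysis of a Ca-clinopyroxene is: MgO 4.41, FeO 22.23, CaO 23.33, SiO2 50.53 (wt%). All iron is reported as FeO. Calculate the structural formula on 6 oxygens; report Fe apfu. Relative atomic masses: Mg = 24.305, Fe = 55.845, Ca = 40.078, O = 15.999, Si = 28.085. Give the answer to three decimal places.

0.738 Fe apfu

4.41 wt% MgO ÷ 40.304 g/mol = 0.10942 mol, giving 0.10942 Mg and 0.10942 O.
22.23 wt% FeO ÷ 71.844 g/mol = 0.30942 mol, giving 0.30942 Fe and 0.30942 O.
23.33 wt% CaO ÷ 56.077 g/mol = 0.41604 mol, giving 0.41604 Ca and 0.41604 O.
50.53 wt% SiO2 ÷ 60.083 g/mol = 0.84100 mol, giving 0.84100 Si and 1.68200 O.
Oxygen sums to 2.51688; scaling by 6/2.51688 = 2.38390 puts the formula on 6 O.
Fe: 0.30942 × 2.38390 = 0.738 atoms per formula unit.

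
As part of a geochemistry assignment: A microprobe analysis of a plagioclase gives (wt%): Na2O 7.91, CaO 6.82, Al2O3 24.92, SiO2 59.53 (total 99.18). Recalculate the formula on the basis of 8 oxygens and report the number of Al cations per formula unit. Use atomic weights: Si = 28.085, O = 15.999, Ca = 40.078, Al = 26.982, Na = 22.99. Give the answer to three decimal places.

Na2O (M=61.979): mol = 0.12762; Na = 0.25524, O = 0.12762.
CaO (M=56.077): mol = 0.12162; Ca = 0.12162, O = 0.12162.
Al2O3 (M=101.961): mol = 0.24441; Al = 0.48882, O = 0.73323.
SiO2 (M=60.083): mol = 0.99080; Si = 0.99080, O = 1.98160.
ΣO = 2.96407; factor = 8/ΣO = 2.69899.
Al apfu = 0.48882 × 2.69899 = 1.319.

1.319 Al apfu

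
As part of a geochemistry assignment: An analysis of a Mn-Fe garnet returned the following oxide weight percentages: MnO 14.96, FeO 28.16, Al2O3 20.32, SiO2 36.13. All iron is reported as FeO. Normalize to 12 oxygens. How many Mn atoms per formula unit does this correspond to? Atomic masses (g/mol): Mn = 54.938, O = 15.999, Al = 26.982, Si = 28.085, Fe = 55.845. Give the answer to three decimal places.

14.96 wt% MnO ÷ 70.937 g/mol = 0.21089 mol, giving 0.21089 Mn and 0.21089 O.
28.16 wt% FeO ÷ 71.844 g/mol = 0.39196 mol, giving 0.39196 Fe and 0.39196 O.
20.32 wt% Al2O3 ÷ 101.961 g/mol = 0.19929 mol, giving 0.39858 Al and 0.59787 O.
36.13 wt% SiO2 ÷ 60.083 g/mol = 0.60133 mol, giving 0.60133 Si and 1.20266 O.
Oxygen sums to 2.40338; scaling by 12/2.40338 = 4.99297 puts the formula on 12 O.
Mn: 0.21089 × 4.99297 = 1.053 atoms per formula unit.

1.053 Mn apfu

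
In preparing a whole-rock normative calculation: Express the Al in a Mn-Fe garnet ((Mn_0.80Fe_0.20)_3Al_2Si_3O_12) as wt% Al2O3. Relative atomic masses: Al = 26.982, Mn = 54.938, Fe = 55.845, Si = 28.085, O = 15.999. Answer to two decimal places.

Molar mass of (Mn_0.80Fe_0.20)_3Al_2Si_3O_12 = 2.40×54.938 + 0.60×55.845 + 2×26.982 + 3×28.085 + 12×15.999 = 495.565 g/mol.
Each formula unit contains 2 Al, equivalent to 2/2 = 1.0000 mol Al2O3.
M(Al2O3) = 2×26.982 + 3×15.999 = 101.961 g/mol.
Mass of Al2O3 per formula unit = 1.0000 × 101.961 = 101.961 g.
Al2O3 wt% = 101.961 / 495.565 × 100 = 20.57%.

20.57 wt%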